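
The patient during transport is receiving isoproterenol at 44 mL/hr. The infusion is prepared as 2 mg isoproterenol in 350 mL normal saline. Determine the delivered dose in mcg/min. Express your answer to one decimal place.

4.2 mcg/min

Concentration = 2 mg ÷ 350 mL = 0.005714286 mg/mL = 5.714286 mcg/mL
Drug rate = 44 mL/hr × 5.714286 mcg/mL = 251.4286 mcg/hr
251.4286 mcg/hr ÷ 60 min/hr = 4.190476 mcg/min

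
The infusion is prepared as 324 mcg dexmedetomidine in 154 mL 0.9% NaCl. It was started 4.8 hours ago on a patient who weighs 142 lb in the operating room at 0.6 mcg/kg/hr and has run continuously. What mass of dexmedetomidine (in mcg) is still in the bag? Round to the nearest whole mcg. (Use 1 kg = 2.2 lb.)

138 mcg

Weight = 142 lb ÷ 2.2 lb/kg = 64.54545 kg
Dose = 0.6 mcg/kg/hr × 64.54545 kg = 38.72727 mcg/hr
Concentration = 324 mcg ÷ 154 mL = 2.103896 mcg/mL
Rate = 38.72727 mcg/hr ÷ 2.103896 mcg/mL = 18.40741 mL/hr
Volume infused = 18.40741 mL/hr × 4.8 hr = 88.35556 mL
Volume remaining = 154 − 88.35556 = 65.64444 mL
Drug remaining = 65.64444 mL × 2.103896 mcg/mL = 138.1091 mcg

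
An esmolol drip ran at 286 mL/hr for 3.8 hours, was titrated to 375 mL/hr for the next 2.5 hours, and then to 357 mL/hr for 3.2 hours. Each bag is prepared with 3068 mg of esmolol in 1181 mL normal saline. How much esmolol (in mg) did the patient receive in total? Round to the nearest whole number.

8226 mg

Concentration = 3068 mg ÷ 1181 mL = 2.597798 mg/mL
Stage 1: 286 mL/hr × 3.8 hr = 1086.8 mL → 1086.8 mL × 2.597798 mg/mL = 2823.287 mg
Stage 2: 375 mL/hr × 2.5 hr = 937.5 mL → 937.5 mL × 2.597798 mg/mL = 2435.436 mg
Stage 3: 357 mL/hr × 3.2 hr = 1142.4 mL → 1142.4 mL × 2.597798 mg/mL = 2967.725 mg
Total = 2823.287 + 2435.436 + 2967.725 = 8226.448 mg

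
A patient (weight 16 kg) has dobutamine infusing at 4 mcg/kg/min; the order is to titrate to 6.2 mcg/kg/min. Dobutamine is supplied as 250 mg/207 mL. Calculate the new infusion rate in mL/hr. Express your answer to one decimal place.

Dose = 6.2 mcg/kg/min × 16 kg = 99.2 mcg/min
99.2 mcg/min × 60 min/hr = 5952 mcg/hr
Concentration = 250 mg ÷ 207 mL = 1.207729 mg/mL = 1207.729 mcg/mL
Rate = 5952 mcg/hr ÷ 1207.729 mcg/mL = 4.928256 mL/hr

4.9 mL/hr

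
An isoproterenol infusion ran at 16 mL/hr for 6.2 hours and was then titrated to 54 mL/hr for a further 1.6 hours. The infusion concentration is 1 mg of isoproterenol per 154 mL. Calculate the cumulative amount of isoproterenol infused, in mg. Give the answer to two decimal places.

1.21 mg

Concentration = 1 mg ÷ 154 mL = 0.006493506 mg/mL
Stage 1: 16 mL/hr × 6.2 hr = 99.2 mL → 99.2 mL × 0.006493506 mg/mL = 0.6441558 mg
Stage 2: 54 mL/hr × 1.6 hr = 86.4 mL → 86.4 mL × 0.006493506 mg/mL = 0.561039 mg
Total = 0.6441558 + 0.561039 = 1.205195 mg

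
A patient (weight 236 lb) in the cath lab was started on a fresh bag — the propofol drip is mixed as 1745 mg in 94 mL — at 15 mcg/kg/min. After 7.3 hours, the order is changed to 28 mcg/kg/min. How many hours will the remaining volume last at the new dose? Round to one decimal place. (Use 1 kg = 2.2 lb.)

5.8 hours

Initial rate:
Weight = 236 lb ÷ 2.2 lb/kg = 107.2727 kg
Dose = 15 mcg/kg/min × 107.2727 kg = 1609.091 mcg/min
1609.091 mcg/min × 60 min/hr = 96545.45 mcg/hr
Concentration = 1745 mg ÷ 94 mL = 18.56383 mg/mL = 18563.83 mcg/mL
Rate = 96545.45 mcg/hr ÷ 18563.83 mcg/mL = 5.200729 mL/hr
Volume infused so far = 5.200729 mL/hr × 7.3 hr = 37.96532 mL
Volume remaining = 94 − 37.96532 = 56.03468 mL
New rate:
Dose = 28 mcg/kg/min × 107.2727 kg = 3003.636 mcg/min
3003.636 mcg/min × 60 min/hr = 180218.2 mcg/hr
Rate = 180218.2 mcg/hr ÷ 18563.83 mcg/mL = 9.708028 mL/hr
Time remaining = 56.03468 mL ÷ 9.708028 mL/hr = 5.771994 hr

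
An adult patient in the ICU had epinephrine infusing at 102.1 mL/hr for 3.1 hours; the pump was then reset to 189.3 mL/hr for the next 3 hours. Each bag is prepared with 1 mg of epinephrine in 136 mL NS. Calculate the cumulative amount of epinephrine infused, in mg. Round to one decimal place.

Concentration = 1 mg ÷ 136 mL = 0.007352941 mg/mL
Stage 1: 102.1 mL/hr × 3.1 hr = 316.51 mL → 316.51 mL × 0.007352941 mg/mL = 2.327279 mg
Stage 2: 189.3 mL/hr × 3 hr = 567.9 mL → 567.9 mL × 0.007352941 mg/mL = 4.175735 mg
Total = 2.327279 + 4.175735 = 6.503015 mg

6.5 mg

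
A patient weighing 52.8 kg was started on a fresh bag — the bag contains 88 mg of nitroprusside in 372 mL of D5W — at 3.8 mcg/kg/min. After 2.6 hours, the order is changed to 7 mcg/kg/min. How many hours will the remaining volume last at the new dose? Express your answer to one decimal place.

Initial rate:
Dose = 3.8 mcg/kg/min × 52.8 kg = 200.64 mcg/min
200.64 mcg/min × 60 min/hr = 12038.4 mcg/hr
Concentration = 88 mg ÷ 372 mL = 0.2365591 mg/mL = 236.5591 mcg/mL
Rate = 12038.4 mcg/hr ÷ 236.5591 mcg/mL = 50.8896 mL/hr
Volume infused so far = 50.8896 mL/hr × 2.6 hr = 132.313 mL
Volume remaining = 372 − 132.313 = 239.687 mL
New rate:
Dose = 7 mcg/kg/min × 52.8 kg = 369.6 mcg/min
369.6 mcg/min × 60 min/hr = 22176 mcg/hr
Rate = 22176 mcg/hr ÷ 236.5591 mcg/mL = 93.744 mL/hr
Time remaining = 239.687 mL ÷ 93.744 mL/hr = 2.556825 hr

2.6 hours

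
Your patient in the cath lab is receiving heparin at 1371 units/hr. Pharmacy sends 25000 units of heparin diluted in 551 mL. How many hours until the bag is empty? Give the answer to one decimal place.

Concentration = 25000 units ÷ 551 mL = 45.37205 units/mL
Rate = 1371 units/hr ÷ 45.37205 units/mL = 30.21684 mL/hr
Duration = 551 mL ÷ 30.21684 mL/hr = 18.23487 hr

18.2 hours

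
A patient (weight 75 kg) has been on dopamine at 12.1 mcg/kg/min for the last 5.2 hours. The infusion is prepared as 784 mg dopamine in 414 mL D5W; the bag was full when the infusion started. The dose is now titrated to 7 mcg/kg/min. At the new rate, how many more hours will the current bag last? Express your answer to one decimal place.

Initial rate:
Dose = 12.1 mcg/kg/min × 75 kg = 907.5 mcg/min
907.5 mcg/min × 60 min/hr = 54450 mcg/hr
Concentration = 784 mg ÷ 414 mL = 1.89372 mg/mL = 1893.72 mcg/mL
Rate = 54450 mcg/hr ÷ 1893.72 mcg/mL = 28.75293 mL/hr
Volume infused so far = 28.75293 mL/hr × 5.2 hr = 149.5153 mL
Volume remaining = 414 − 149.5153 = 264.4847 mL
New rate:
Dose = 7 mcg/kg/min × 75 kg = 525 mcg/min
525 mcg/min × 60 min/hr = 31500 mcg/hr
Rate = 31500 mcg/hr ÷ 1893.72 mcg/mL = 16.63393 mL/hr
Time remaining = 264.4847 mL ÷ 16.63393 mL/hr = 15.90032 hr

15.9 hours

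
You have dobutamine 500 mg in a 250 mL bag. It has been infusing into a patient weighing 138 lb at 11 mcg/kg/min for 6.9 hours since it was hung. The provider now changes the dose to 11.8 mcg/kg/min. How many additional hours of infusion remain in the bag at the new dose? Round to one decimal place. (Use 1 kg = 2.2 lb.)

4.8 hours

Initial rate:
Weight = 138 lb ÷ 2.2 lb/kg = 62.72727 kg
Dose = 11 mcg/kg/min × 62.72727 kg = 690 mcg/min
690 mcg/min × 60 min/hr = 41400 mcg/hr
Concentration = 500 mg ÷ 250 mL = 2 mg/mL = 2000 mcg/mL
Rate = 41400 mcg/hr ÷ 2000 mcg/mL = 20.7 mL/hr
Volume infused so far = 20.7 mL/hr × 6.9 hr = 142.83 mL
Volume remaining = 250 − 142.83 = 107.17 mL
New rate:
Dose = 11.8 mcg/kg/min × 62.72727 kg = 740.1818 mcg/min
740.1818 mcg/min × 60 min/hr = 44410.91 mcg/hr
Rate = 44410.91 mcg/hr ÷ 2000 mcg/mL = 22.20545 mL/hr
Time remaining = 107.17 mL ÷ 22.20545 mL/hr = 4.826292 hr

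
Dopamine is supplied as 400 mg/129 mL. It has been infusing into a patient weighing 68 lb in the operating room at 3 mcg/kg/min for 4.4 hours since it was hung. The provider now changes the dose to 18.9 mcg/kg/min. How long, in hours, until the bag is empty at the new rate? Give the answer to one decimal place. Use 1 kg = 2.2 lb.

Initial rate:
Weight = 68 lb ÷ 2.2 lb/kg = 30.90909 kg
Dose = 3 mcg/kg/min × 30.90909 kg = 92.72727 mcg/min
92.72727 mcg/min × 60 min/hr = 5563.636 mcg/hr
Concentration = 400 mg ÷ 129 mL = 3.100775 mg/mL = 3100.775 mcg/mL
Rate = 5563.636 mcg/hr ÷ 3100.775 mcg/mL = 1.794273 mL/hr
Volume infused so far = 1.794273 mL/hr × 4.4 hr = 7.8948 mL
Volume remaining = 129 − 7.8948 = 121.1052 mL
New rate:
Dose = 18.9 mcg/kg/min × 30.90909 kg = 584.1818 mcg/min
584.1818 mcg/min × 60 min/hr = 35050.91 mcg/hr
Rate = 35050.91 mcg/hr ÷ 3100.775 mcg/mL = 11.30392 mL/hr
Time remaining = 121.1052 mL ÷ 11.30392 mL/hr = 10.71356 hr

10.7 hours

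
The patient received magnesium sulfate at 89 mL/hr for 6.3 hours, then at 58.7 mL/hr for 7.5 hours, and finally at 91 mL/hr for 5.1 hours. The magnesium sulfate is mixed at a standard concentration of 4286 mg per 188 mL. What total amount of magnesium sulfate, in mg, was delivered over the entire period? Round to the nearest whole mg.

33400 mg

Concentration = 4286 mg ÷ 188 mL = 22.79787 mg/mL
Stage 1: 89 mL/hr × 6.3 hr = 560.7 mL → 560.7 mL × 22.79787 mg/mL = 12782.77 mg
Stage 2: 58.7 mL/hr × 7.5 hr = 440.25 mL → 440.25 mL × 22.79787 mg/mL = 10036.76 mg
Stage 3: 91 mL/hr × 5.1 hr = 464.1 mL → 464.1 mL × 22.79787 mg/mL = 10580.49 mg
Total = 12782.77 + 10036.76 + 10580.49 = 33400.02 mg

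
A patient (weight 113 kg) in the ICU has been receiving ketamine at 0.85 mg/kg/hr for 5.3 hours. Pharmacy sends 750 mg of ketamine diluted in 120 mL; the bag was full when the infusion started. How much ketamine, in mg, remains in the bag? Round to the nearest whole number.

Dose = 0.85 mg/kg/hr × 113 kg = 96.05 mg/hr
Concentration = 750 mg ÷ 120 mL = 6.25 mg/mL
Rate = 96.05 mg/hr ÷ 6.25 mg/mL = 15.368 mL/hr
Volume infused = 15.368 mL/hr × 5.3 hr = 81.4504 mL
Volume remaining = 120 − 81.4504 = 38.5496 mL
Drug remaining = 38.5496 mL × 6.25 mg/mL = 240.935 mg

241 mg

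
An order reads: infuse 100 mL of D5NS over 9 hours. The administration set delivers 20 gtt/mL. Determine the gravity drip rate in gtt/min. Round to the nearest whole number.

4 gtt/min

100 mL ÷ (9 hr × 60 = 540 min) = 0.1851852 mL/min
0.1851852 mL/min × 20 gtt/mL = 3.703704 gtt/min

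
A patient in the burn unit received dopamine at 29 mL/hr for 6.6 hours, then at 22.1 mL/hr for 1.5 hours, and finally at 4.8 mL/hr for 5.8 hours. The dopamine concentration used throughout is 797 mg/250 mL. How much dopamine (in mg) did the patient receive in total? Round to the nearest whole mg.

Concentration = 797 mg ÷ 250 mL = 3.188 mg/mL
Stage 1: 29 mL/hr × 6.6 hr = 191.4 mL → 191.4 mL × 3.188 mg/mL = 610.1832 mg
Stage 2: 22.1 mL/hr × 1.5 hr = 33.15 mL → 33.15 mL × 3.188 mg/mL = 105.6822 mg
Stage 3: 4.8 mL/hr × 5.8 hr = 27.84 mL → 27.84 mL × 3.188 mg/mL = 88.75392 mg
Total = 610.1832 + 105.6822 + 88.75392 = 804.6193 mg

805 mg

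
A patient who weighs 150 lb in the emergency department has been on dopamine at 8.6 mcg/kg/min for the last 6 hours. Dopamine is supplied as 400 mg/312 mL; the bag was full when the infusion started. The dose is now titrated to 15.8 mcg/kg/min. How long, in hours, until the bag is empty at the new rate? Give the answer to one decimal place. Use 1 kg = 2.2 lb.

Initial rate:
Weight = 150 lb ÷ 2.2 lb/kg = 68.18182 kg
Dose = 8.6 mcg/kg/min × 68.18182 kg = 586.3636 mcg/min
586.3636 mcg/min × 60 min/hr = 35181.82 mcg/hr
Concentration = 400 mg ÷ 312 mL = 1.282051 mg/mL = 1282.051 mcg/mL
Rate = 35181.82 mcg/hr ÷ 1282.051 mcg/mL = 27.44182 mL/hr
Volume infused so far = 27.44182 mL/hr × 6 hr = 164.6509 mL
Volume remaining = 312 − 164.6509 = 147.3491 mL
New rate:
Dose = 15.8 mcg/kg/min × 68.18182 kg = 1077.273 mcg/min
1077.273 mcg/min × 60 min/hr = 64636.36 mcg/hr
Rate = 64636.36 mcg/hr ÷ 1282.051 mcg/mL = 50.41636 mL/hr
Time remaining = 147.3491 mL ÷ 50.41636 mL/hr = 2.922644 hr

2.9 hours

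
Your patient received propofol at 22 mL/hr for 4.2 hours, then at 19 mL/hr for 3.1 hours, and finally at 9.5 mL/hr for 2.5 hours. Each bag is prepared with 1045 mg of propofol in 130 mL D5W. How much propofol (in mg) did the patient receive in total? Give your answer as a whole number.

Concentration = 1045 mg ÷ 130 mL = 8.038462 mg/mL
Stage 1: 22 mL/hr × 4.2 hr = 92.4 mL → 92.4 mL × 8.038462 mg/mL = 742.7538 mg
Stage 2: 19 mL/hr × 3.1 hr = 58.9 mL → 58.9 mL × 8.038462 mg/mL = 473.4654 mg
Stage 3: 9.5 mL/hr × 2.5 hr = 23.75 mL → 23.75 mL × 8.038462 mg/mL = 190.9135 mg
Total = 742.7538 + 473.4654 + 190.9135 = 1407.133 mg

1407 mg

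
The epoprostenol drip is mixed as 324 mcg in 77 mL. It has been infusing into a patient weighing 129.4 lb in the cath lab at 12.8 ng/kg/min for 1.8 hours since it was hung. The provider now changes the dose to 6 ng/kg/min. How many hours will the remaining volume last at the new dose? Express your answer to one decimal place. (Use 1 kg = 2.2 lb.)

Initial rate:
Weight = 129.4 lb ÷ 2.2 lb/kg = 58.81818 kg
Dose = 12.8 ng/kg/min × 58.81818 kg = 752.8727 ng/min
752.8727 ng/min × 60 min/hr = 45172.36 ng/hr
Concentration = 324 mcg ÷ 77 mL = 4.207792 mcg/mL = 4207.792 ng/mL
Rate = 45172.36 ng/hr ÷ 4207.792 ng/mL = 10.73541 mL/hr
Volume infused so far = 10.73541 mL/hr × 1.8 hr = 19.32373 mL
Volume remaining = 77 − 19.32373 = 57.67627 mL
New rate:
Dose = 6 ng/kg/min × 58.81818 kg = 352.9091 ng/min
352.9091 ng/min × 60 min/hr = 21174.55 ng/hr
Rate = 21174.55 ng/hr ÷ 4207.792 ng/mL = 5.032222 mL/hr
Time remaining = 57.67627 mL ÷ 5.032222 mL/hr = 11.46139 hr

11.5 hours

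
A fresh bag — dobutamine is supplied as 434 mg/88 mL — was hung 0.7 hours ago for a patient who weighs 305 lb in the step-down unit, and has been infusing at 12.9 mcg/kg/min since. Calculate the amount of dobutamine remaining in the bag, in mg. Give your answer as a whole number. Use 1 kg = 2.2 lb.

Weight = 305 lb ÷ 2.2 lb/kg = 138.6364 kg
Dose = 12.9 mcg/kg/min × 138.6364 kg = 1788.409 mcg/min
1788.409 mcg/min × 60 min/hr = 107304.5 mcg/hr
Concentration = 434 mg ÷ 88 mL = 4.931818 mg/mL = 4931.818 mcg/mL
Rate = 107304.5 mcg/hr ÷ 4931.818 mcg/mL = 21.7576 mL/hr
Volume infused = 21.7576 mL/hr × 0.7 hr = 15.23032 mL
Volume remaining = 88 − 15.23032 = 72.76968 mL
Drug remaining = 72.76968 mL × 4931.818 mcg/mL = 358886.8 mcg = 358.8868 mg

359 mg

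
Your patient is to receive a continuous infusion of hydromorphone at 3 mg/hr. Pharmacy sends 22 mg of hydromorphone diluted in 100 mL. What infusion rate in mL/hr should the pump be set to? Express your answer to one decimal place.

Concentration = 22 mg ÷ 100 mL = 0.22 mg/mL
Rate = 3 mg/hr ÷ 0.22 mg/mL = 13.63636 mL/hr

13.6 mL/hr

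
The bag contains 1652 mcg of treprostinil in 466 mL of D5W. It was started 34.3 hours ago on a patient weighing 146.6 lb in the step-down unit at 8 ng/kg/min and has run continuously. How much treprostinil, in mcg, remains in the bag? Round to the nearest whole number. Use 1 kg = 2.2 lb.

Weight = 146.6 lb ÷ 2.2 lb/kg = 66.63636 kg
Dose = 8 ng/kg/min × 66.63636 kg = 533.0909 ng/min
533.0909 ng/min × 60 min/hr = 31985.45 ng/hr
Concentration = 1652 mcg ÷ 466 mL = 3.545064 mcg/mL = 3545.064 ng/mL
Rate = 31985.45 ng/hr ÷ 3545.064 ng/mL = 9.022531 mL/hr
Volume infused = 9.022531 mL/hr × 34.3 hr = 309.4728 mL
Volume remaining = 466 − 309.4728 = 156.5272 mL
Drug remaining = 156.5272 mL × 3545.064 ng/mL = 554898.9 ng = 554.8989 mcg

555 mcg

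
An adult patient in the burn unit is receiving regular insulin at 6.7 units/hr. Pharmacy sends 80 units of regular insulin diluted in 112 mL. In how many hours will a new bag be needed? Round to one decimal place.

Concentration = 80 units ÷ 112 mL = 0.7142857 units/mL
Rate = 6.7 units/hr ÷ 0.7142857 units/mL = 9.38 mL/hr
Duration = 112 mL ÷ 9.38 mL/hr = 11.9403 hr

11.9 hours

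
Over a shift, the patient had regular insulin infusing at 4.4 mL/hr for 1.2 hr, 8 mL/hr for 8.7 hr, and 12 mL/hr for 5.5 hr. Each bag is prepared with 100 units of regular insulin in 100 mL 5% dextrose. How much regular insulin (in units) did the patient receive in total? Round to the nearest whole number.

Concentration = 100 units ÷ 100 mL = 1 units/mL
Stage 1: 4.4 mL/hr × 1.2 hr = 5.28 mL → 5.28 mL × 1 units/mL = 5.28 units
Stage 2: 8 mL/hr × 8.7 hr = 69.6 mL → 69.6 mL × 1 units/mL = 69.6 units
Stage 3: 12 mL/hr × 5.5 hr = 66 mL → 66 mL × 1 units/mL = 66 units
Total = 5.28 + 69.6 + 66 = 140.88 units

141 units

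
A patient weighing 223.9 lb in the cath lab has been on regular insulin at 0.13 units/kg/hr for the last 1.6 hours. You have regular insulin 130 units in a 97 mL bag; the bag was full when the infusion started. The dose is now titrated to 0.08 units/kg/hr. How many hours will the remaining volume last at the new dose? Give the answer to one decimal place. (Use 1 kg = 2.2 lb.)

13.4 hours

Initial rate:
Weight = 223.9 lb ÷ 2.2 lb/kg = 101.7727 kg
Dose = 0.13 units/kg/hr × 101.7727 kg = 13.23045 units/hr
Concentration = 130 units ÷ 97 mL = 1.340206 units/mL
Rate = 13.23045 units/hr ÷ 1.340206 units/mL = 9.871955 mL/hr
Volume infused so far = 9.871955 mL/hr × 1.6 hr = 15.79513 mL
Volume remaining = 97 − 15.79513 = 81.20487 mL
New rate:
Dose = 0.08 units/kg/hr × 101.7727 kg = 8.141818 units/hr
Rate = 8.141818 units/hr ÷ 1.340206 units/mL = 6.075049 mL/hr
Time remaining = 81.20487 mL ÷ 6.075049 mL/hr = 13.36695 hr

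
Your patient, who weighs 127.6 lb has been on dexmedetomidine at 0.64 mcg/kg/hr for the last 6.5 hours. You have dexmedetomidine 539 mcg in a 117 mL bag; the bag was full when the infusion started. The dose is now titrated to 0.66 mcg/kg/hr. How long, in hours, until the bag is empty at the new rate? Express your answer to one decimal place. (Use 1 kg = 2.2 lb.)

7.8 hours

Initial rate:
Weight = 127.6 lb ÷ 2.2 lb/kg = 58 kg
Dose = 0.64 mcg/kg/hr × 58 kg = 37.12 mcg/hr
Concentration = 539 mcg ÷ 117 mL = 4.606838 mcg/mL
Rate = 37.12 mcg/hr ÷ 4.606838 mcg/mL = 8.057588 mL/hr
Volume infused so far = 8.057588 mL/hr × 6.5 hr = 52.37432 mL
Volume remaining = 117 − 52.37432 = 64.62568 mL
New rate:
Dose = 0.66 mcg/kg/hr × 58 kg = 38.28 mcg/hr
Rate = 38.28 mcg/hr ÷ 4.606838 mcg/mL = 8.309388 mL/hr
Time remaining = 64.62568 mL ÷ 8.309388 mL/hr = 7.777429 hr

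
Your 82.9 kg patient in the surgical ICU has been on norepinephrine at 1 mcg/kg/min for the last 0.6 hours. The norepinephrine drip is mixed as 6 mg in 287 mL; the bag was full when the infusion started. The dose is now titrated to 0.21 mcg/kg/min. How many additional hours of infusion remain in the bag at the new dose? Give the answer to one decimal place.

2.9 hours

Initial rate:
Dose = 1 mcg/kg/min × 82.9 kg = 82.9 mcg/min
82.9 mcg/min × 60 min/hr = 4974 mcg/hr
Concentration = 6 mg ÷ 287 mL = 0.02090592 mg/mL = 20.90592 mcg/mL
Rate = 4974 mcg/hr ÷ 20.90592 mcg/mL = 237.923 mL/hr
Volume infused so far = 237.923 mL/hr × 0.6 hr = 142.7538 mL
Volume remaining = 287 − 142.7538 = 144.2462 mL
New rate:
Dose = 0.21 mcg/kg/min × 82.9 kg = 17.409 mcg/min
17.409 mcg/min × 60 min/hr = 1044.54 mcg/hr
Rate = 1044.54 mcg/hr ÷ 20.90592 mcg/mL = 49.96383 mL/hr
Time remaining = 144.2462 mL ÷ 49.96383 mL/hr = 2.887012 hr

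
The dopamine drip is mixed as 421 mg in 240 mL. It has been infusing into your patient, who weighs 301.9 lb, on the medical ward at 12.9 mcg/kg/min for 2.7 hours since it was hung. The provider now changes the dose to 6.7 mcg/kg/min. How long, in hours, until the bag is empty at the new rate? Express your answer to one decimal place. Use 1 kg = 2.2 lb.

Initial rate:
Weight = 301.9 lb ÷ 2.2 lb/kg = 137.2273 kg
Dose = 12.9 mcg/kg/min × 137.2273 kg = 1770.232 mcg/min
1770.232 mcg/min × 60 min/hr = 106213.9 mcg/hr
Concentration = 421 mg ÷ 240 mL = 1.754167 mg/mL = 1754.167 mcg/mL
Rate = 106213.9 mcg/hr ÷ 1754.167 mcg/mL = 60.5495 mL/hr
Volume infused so far = 60.5495 mL/hr × 2.7 hr = 163.4836 mL
Volume remaining = 240 − 163.4836 = 76.51636 mL
New rate:
Dose = 6.7 mcg/kg/min × 137.2273 kg = 919.4227 mcg/min
919.4227 mcg/min × 60 min/hr = 55165.36 mcg/hr
Rate = 55165.36 mcg/hr ÷ 1754.167 mcg/mL = 31.44819 mL/hr
Time remaining = 76.51636 mL ÷ 31.44819 mL/hr = 2.433093 hr

2.4 hours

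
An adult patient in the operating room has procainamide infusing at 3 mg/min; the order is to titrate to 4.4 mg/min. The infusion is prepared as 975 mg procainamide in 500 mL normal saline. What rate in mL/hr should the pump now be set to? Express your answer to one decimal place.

4.4 mg/min × 60 min/hr = 264 mg/hr
Concentration = 975 mg ÷ 500 mL = 1.95 mg/mL
Rate = 264 mg/hr ÷ 1.95 mg/mL = 135.3846 mL/hr

135.4 mL/hr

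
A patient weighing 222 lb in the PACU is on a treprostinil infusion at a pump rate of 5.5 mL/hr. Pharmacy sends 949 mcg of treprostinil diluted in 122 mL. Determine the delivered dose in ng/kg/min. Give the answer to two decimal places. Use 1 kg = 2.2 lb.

Weight = 222 lb ÷ 2.2 lb/kg = 100.9091 kg
Concentration = 949 mcg ÷ 122 mL = 7.778689 mcg/mL = 7778.689 ng/mL
Drug rate = 5.5 mL/hr × 7778.689 ng/mL = 42782.79 ng/hr
42782.79 ng/hr ÷ 60 min/hr = 713.0464 ng/min
713.0464 ng/min ÷ 100.9091 kg = 7.066226 ng/kg/min

7.07 ng/kg/min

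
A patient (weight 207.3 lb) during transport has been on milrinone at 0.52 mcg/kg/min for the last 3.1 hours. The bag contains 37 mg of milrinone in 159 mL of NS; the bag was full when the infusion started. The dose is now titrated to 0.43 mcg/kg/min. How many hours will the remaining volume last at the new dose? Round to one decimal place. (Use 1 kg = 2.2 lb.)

Initial rate:
Weight = 207.3 lb ÷ 2.2 lb/kg = 94.22727 kg
Dose = 0.52 mcg/kg/min × 94.22727 kg = 48.99818 mcg/min
48.99818 mcg/min × 60 min/hr = 2939.891 mcg/hr
Concentration = 37 mg ÷ 159 mL = 0.2327044 mg/mL = 232.7044 mcg/mL
Rate = 2939.891 mcg/hr ÷ 232.7044 mcg/mL = 12.63359 mL/hr
Volume infused so far = 12.63359 mL/hr × 3.1 hr = 39.16411 mL
Volume remaining = 159 − 39.16411 = 119.8359 mL
New rate:
Dose = 0.43 mcg/kg/min × 94.22727 kg = 40.51773 mcg/min
40.51773 mcg/min × 60 min/hr = 2431.064 mcg/hr
Rate = 2431.064 mcg/hr ÷ 232.7044 mcg/mL = 10.447 mL/hr
Time remaining = 119.8359 mL ÷ 10.447 mL/hr = 11.47084 hr

11.5 hours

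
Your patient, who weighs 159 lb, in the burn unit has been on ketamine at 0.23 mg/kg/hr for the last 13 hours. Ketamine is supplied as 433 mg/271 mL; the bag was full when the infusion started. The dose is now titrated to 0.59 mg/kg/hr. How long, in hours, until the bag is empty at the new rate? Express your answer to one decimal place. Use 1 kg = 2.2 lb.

Initial rate:
Weight = 159 lb ÷ 2.2 lb/kg = 72.27273 kg
Dose = 0.23 mg/kg/hr × 72.27273 kg = 16.62273 mg/hr
Concentration = 433 mg ÷ 271 mL = 1.597786 mg/mL
Rate = 16.62273 mg/hr ÷ 1.597786 mg/mL = 10.4036 mL/hr
Volume infused so far = 10.4036 mL/hr × 13 hr = 135.2468 mL
Volume remaining = 271 − 135.2468 = 135.7532 mL
New rate:
Dose = 0.59 mg/kg/hr × 72.27273 kg = 42.64091 mg/hr
Rate = 42.64091 mg/hr ÷ 1.597786 mg/mL = 26.6875 mL/hr
Time remaining = 135.7532 mL ÷ 26.6875 mL/hr = 5.086771 hr

5.1 hours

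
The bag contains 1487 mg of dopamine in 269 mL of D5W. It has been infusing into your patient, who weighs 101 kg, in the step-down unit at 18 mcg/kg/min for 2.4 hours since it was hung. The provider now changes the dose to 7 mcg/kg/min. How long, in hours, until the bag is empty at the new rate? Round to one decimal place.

28.9 hours

Initial rate:
Dose = 18 mcg/kg/min × 101 kg = 1818 mcg/min
1818 mcg/min × 60 min/hr = 109080 mcg/hr
Concentration = 1487 mg ÷ 269 mL = 5.527881 mg/mL = 5527.881 mcg/mL
Rate = 109080 mcg/hr ÷ 5527.881 mcg/mL = 19.7327 mL/hr
Volume infused so far = 19.7327 mL/hr × 2.4 hr = 47.35847 mL
Volume remaining = 269 − 47.35847 = 221.6415 mL
New rate:
Dose = 7 mcg/kg/min × 101 kg = 707 mcg/min
707 mcg/min × 60 min/hr = 42420 mcg/hr
Rate = 42420 mcg/hr ÷ 5527.881 mcg/mL = 7.673826 mL/hr
Time remaining = 221.6415 mL ÷ 7.673826 mL/hr = 28.88279 hr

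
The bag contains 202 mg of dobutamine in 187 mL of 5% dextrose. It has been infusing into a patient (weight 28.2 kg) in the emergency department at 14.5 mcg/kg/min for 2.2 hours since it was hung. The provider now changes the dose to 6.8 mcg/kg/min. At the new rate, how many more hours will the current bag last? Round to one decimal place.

Initial rate:
Dose = 14.5 mcg/kg/min × 28.2 kg = 408.9 mcg/min
408.9 mcg/min × 60 min/hr = 24534 mcg/hr
Concentration = 202 mg ÷ 187 mL = 1.080214 mg/mL = 1080.214 mcg/mL
Rate = 24534 mcg/hr ÷ 1080.214 mcg/mL = 22.71217 mL/hr
Volume infused so far = 22.71217 mL/hr × 2.2 hr = 49.96677 mL
Volume remaining = 187 − 49.96677 = 137.0332 mL
New rate:
Dose = 6.8 mcg/kg/min × 28.2 kg = 191.76 mcg/min
191.76 mcg/min × 60 min/hr = 11505.6 mcg/hr
Rate = 11505.6 mcg/hr ÷ 1080.214 mcg/mL = 10.65122 mL/hr
Time remaining = 137.0332 mL ÷ 10.65122 mL/hr = 12.86549 hr

12.9 hours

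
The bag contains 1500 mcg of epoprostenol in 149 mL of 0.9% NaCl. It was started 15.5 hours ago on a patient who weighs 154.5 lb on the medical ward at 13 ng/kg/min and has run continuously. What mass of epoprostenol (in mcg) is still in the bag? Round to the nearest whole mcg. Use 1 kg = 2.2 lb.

651 mcg

Weight = 154.5 lb ÷ 2.2 lb/kg = 70.22727 kg
Dose = 13 ng/kg/min × 70.22727 kg = 912.9545 ng/min
912.9545 ng/min × 60 min/hr = 54777.27 ng/hr
Concentration = 1500 mcg ÷ 149 mL = 10.06711 mcg/mL = 10067.11 ng/mL
Rate = 54777.27 ng/hr ÷ 10067.11 ng/mL = 5.441209 mL/hr
Volume infused = 5.441209 mL/hr × 15.5 hr = 84.33874 mL
Volume remaining = 149 − 84.33874 = 64.66126 mL
Drug remaining = 64.66126 mL × 10067.11 ng/mL = 650952.3 ng = 650.9523 mcg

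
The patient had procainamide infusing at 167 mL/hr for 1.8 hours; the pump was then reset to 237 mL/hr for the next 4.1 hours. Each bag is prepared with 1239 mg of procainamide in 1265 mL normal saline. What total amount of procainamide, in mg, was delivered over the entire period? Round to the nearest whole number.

Concentration = 1239 mg ÷ 1265 mL = 0.9794466 mg/mL
Stage 1: 167 mL/hr × 1.8 hr = 300.6 mL → 300.6 mL × 0.9794466 mg/mL = 294.4217 mg
Stage 2: 237 mL/hr × 4.1 hr = 971.7 mL → 971.7 mL × 0.9794466 mg/mL = 951.7283 mg
Total = 294.4217 + 951.7283 = 1246.15 mg

1246 mg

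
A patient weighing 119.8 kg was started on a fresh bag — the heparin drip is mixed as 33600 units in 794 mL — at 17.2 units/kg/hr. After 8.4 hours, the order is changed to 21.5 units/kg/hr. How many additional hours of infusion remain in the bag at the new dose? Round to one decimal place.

6.3 hours

Initial rate:
Dose = 17.2 units/kg/hr × 119.8 kg = 2060.56 units/hr
Concentration = 33600 units ÷ 794 mL = 42.31738 units/mL
Rate = 2060.56 units/hr ÷ 42.31738 units/mL = 48.693 mL/hr
Volume infused so far = 48.693 mL/hr × 8.4 hr = 409.0212 mL
Volume remaining = 794 − 409.0212 = 384.9788 mL
New rate:
Dose = 21.5 units/kg/hr × 119.8 kg = 2575.7 units/hr
Rate = 2575.7 units/hr ÷ 42.31738 units/mL = 60.86624 mL/hr
Time remaining = 384.9788 mL ÷ 60.86624 mL/hr = 6.324997 hr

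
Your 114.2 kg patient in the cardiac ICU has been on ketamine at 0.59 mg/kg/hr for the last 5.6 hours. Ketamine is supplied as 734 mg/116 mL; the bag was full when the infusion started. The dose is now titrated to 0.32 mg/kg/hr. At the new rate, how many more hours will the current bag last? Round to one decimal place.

Initial rate:
Dose = 0.59 mg/kg/hr × 114.2 kg = 67.378 mg/hr
Concentration = 734 mg ÷ 116 mL = 6.327586 mg/mL
Rate = 67.378 mg/hr ÷ 6.327586 mg/mL = 10.64829 mL/hr
Volume infused so far = 10.64829 mL/hr × 5.6 hr = 59.63045 mL
Volume remaining = 116 − 59.63045 = 56.36955 mL
New rate:
Dose = 0.32 mg/kg/hr × 114.2 kg = 36.544 mg/hr
Rate = 36.544 mg/hr ÷ 6.327586 mg/mL = 5.775346 mL/hr
Time remaining = 56.36955 mL ÷ 5.775346 mL/hr = 9.760377 hr

9.8 hours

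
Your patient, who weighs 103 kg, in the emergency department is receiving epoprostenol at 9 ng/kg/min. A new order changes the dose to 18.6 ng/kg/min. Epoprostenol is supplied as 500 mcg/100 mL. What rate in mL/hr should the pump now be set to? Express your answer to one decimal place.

Dose = 18.6 ng/kg/min × 103 kg = 1915.8 ng/min
1915.8 ng/min × 60 min/hr = 114948 ng/hr
Concentration = 500 mcg ÷ 100 mL = 5 mcg/mL = 5000 ng/mL
Rate = 114948 ng/hr ÷ 5000 ng/mL = 22.9896 mL/hr

23.0 mL/hr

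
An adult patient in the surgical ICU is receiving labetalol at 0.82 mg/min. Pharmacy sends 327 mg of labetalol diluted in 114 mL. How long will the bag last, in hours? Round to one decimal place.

6.6 hours

0.82 mg/min × 60 min/hr = 49.2 mg/hr
Concentration = 327 mg ÷ 114 mL = 2.868421 mg/mL
Rate = 49.2 mg/hr ÷ 2.868421 mg/mL = 17.15229 mL/hr
Duration = 114 mL ÷ 17.15229 mL/hr = 6.646341 hr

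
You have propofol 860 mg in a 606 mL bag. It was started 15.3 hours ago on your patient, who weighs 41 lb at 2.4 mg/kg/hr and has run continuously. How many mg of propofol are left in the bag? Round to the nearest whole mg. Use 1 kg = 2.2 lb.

Weight = 41 lb ÷ 2.2 lb/kg = 18.63636 kg
Dose = 2.4 mg/kg/hr × 18.63636 kg = 44.72727 mg/hr
Concentration = 860 mg ÷ 606 mL = 1.419142 mg/mL
Rate = 44.72727 mg/hr ÷ 1.419142 mg/mL = 31.51712 mL/hr
Volume infused = 31.51712 mL/hr × 15.3 hr = 482.212 mL
Volume remaining = 606 − 482.212 = 123.788 mL
Drug remaining = 123.788 mL × 1.419142 mg/mL = 175.6727 mg

176 mg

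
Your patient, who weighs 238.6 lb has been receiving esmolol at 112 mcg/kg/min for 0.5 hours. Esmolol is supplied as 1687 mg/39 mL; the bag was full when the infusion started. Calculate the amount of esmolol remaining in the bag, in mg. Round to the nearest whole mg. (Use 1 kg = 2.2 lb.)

Weight = 238.6 lb ÷ 2.2 lb/kg = 108.4545 kg
Dose = 112 mcg/kg/min × 108.4545 kg = 12146.91 mcg/min
12146.91 mcg/min × 60 min/hr = 728814.5 mcg/hr
Concentration = 1687 mg ÷ 39 mL = 43.25641 mg/mL = 43256.41 mcg/mL
Rate = 728814.5 mcg/hr ÷ 43256.41 mcg/mL = 16.84871 mL/hr
Volume infused = 16.84871 mL/hr × 0.5 hr = 8.424353 mL
Volume remaining = 39 − 8.424353 = 30.57565 mL
Drug remaining = 30.57565 mL × 43256.41 mcg/mL = 1322593 mcg = 1322.593 mg

1323 mg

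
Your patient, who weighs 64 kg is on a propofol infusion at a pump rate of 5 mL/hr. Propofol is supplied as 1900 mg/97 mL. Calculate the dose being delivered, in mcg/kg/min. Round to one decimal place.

Concentration = 1900 mg ÷ 97 mL = 19.58763 mg/mL = 19587.63 mcg/mL
Drug rate = 5 mL/hr × 19587.63 mcg/mL = 97938.14 mcg/hr
97938.14 mcg/hr ÷ 60 min/hr = 1632.302 mcg/min
1632.302 mcg/min ÷ 64 kg = 25.50473 mcg/kg/min

25.5 mcg/kg/min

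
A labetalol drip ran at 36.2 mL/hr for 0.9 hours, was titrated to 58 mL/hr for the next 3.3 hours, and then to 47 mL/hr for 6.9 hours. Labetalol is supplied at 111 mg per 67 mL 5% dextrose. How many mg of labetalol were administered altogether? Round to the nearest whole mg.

908 mg

Concentration = 111 mg ÷ 67 mL = 1.656716 mg/mL
Stage 1: 36.2 mL/hr × 0.9 hr = 32.58 mL → 32.58 mL × 1.656716 mg/mL = 53.97582 mg
Stage 2: 58 mL/hr × 3.3 hr = 191.4 mL → 191.4 mL × 1.656716 mg/mL = 317.0955 mg
Stage 3: 47 mL/hr × 6.9 hr = 324.3 mL → 324.3 mL × 1.656716 mg/mL = 537.2731 mg
Total = 53.97582 + 317.0955 + 537.2731 = 908.3445 mg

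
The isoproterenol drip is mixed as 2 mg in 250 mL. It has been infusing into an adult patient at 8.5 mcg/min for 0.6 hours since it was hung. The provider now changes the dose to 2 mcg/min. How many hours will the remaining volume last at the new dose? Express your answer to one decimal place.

14.1 hours

Initial rate:
8.5 mcg/min × 60 min/hr = 510 mcg/hr
Concentration = 2 mg ÷ 250 mL = 0.008 mg/mL = 8 mcg/mL
Rate = 510 mcg/hr ÷ 8 mcg/mL = 63.75 mL/hr
Volume infused so far = 63.75 mL/hr × 0.6 hr = 38.25 mL
Volume remaining = 250 − 38.25 = 211.75 mL
New rate:
2 mcg/min × 60 min/hr = 120 mcg/hr
Rate = 120 mcg/hr ÷ 8 mcg/mL = 15 mL/hr
Time remaining = 211.75 mL ÷ 15 mL/hr = 14.11667 hr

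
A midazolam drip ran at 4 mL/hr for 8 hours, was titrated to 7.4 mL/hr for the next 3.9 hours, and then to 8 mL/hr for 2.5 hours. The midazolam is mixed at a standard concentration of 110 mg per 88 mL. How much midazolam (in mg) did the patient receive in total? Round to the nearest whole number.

Concentration = 110 mg ÷ 88 mL = 1.25 mg/mL
Stage 1: 4 mL/hr × 8 hr = 32 mL → 32 mL × 1.25 mg/mL = 40 mg
Stage 2: 7.4 mL/hr × 3.9 hr = 28.86 mL → 28.86 mL × 1.25 mg/mL = 36.075 mg
Stage 3: 8 mL/hr × 2.5 hr = 20 mL → 20 mL × 1.25 mg/mL = 25 mg
Total = 40 + 36.075 + 25 = 101.075 mg

101 mg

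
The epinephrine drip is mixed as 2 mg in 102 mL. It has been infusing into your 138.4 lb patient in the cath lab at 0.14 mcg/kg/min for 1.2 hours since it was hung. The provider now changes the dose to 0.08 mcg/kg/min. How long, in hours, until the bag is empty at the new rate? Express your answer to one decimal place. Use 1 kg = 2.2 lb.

Initial rate:
Weight = 138.4 lb ÷ 2.2 lb/kg = 62.90909 kg
Dose = 0.14 mcg/kg/min × 62.90909 kg = 8.807273 mcg/min
8.807273 mcg/min × 60 min/hr = 528.4364 mcg/hr
Concentration = 2 mg ÷ 102 mL = 0.01960784 mg/mL = 19.60784 mcg/mL
Rate = 528.4364 mcg/hr ÷ 19.60784 mcg/mL = 26.95025 mL/hr
Volume infused so far = 26.95025 mL/hr × 1.2 hr = 32.34031 mL
Volume remaining = 102 − 32.34031 = 69.65969 mL
New rate:
Dose = 0.08 mcg/kg/min × 62.90909 kg = 5.032727 mcg/min
5.032727 mcg/min × 60 min/hr = 301.9636 mcg/hr
Rate = 301.9636 mcg/hr ÷ 19.60784 mcg/mL = 15.40015 mL/hr
Time remaining = 69.65969 mL ÷ 15.40015 mL/hr = 4.523314 hr

4.5 hours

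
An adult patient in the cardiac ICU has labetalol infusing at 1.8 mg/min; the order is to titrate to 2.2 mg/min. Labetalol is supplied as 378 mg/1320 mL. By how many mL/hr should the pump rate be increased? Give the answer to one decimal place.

83.8 mL/hr

At the current dose:
1.8 mg/min × 60 min/hr = 108 mg/hr
Concentration = 378 mg ÷ 1320 mL = 0.2863636 mg/mL
Rate = 108 mg/hr ÷ 0.2863636 mg/mL = 377.1429 mL/hr
At the new dose:
2.2 mg/min × 60 min/hr = 132 mg/hr
Rate = 132 mg/hr ÷ 0.2863636 mg/mL = 460.9524 mL/hr
Change = 460.9524 − 377.1429 = 83.80952 mL/hr → 83.80952 mL/hr increase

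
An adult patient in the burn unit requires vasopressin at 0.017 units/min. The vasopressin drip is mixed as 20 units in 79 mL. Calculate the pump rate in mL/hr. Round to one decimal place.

0.017 units/min × 60 min/hr = 1.02 units/hr
Concentration = 20 units ÷ 79 mL = 0.2531646 units/mL
Rate = 1.02 units/hr ÷ 0.2531646 units/mL = 4.029 mL/hr

4.0 mL/hr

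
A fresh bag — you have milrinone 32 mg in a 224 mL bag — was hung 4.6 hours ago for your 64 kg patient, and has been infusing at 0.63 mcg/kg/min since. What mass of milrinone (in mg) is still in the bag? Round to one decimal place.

Dose = 0.63 mcg/kg/min × 64 kg = 40.32 mcg/min
40.32 mcg/min × 60 min/hr = 2419.2 mcg/hr
Concentration = 32 mg ÷ 224 mL = 0.1428571 mg/mL = 142.8571 mcg/mL
Rate = 2419.2 mcg/hr ÷ 142.8571 mcg/mL = 16.9344 mL/hr
Volume infused = 16.9344 mL/hr × 4.6 hr = 77.89824 mL
Volume remaining = 224 − 77.89824 = 146.1018 mL
Drug remaining = 146.1018 mL × 142.8571 mcg/mL = 20871.68 mcg = 20.87168 mg

20.9 mg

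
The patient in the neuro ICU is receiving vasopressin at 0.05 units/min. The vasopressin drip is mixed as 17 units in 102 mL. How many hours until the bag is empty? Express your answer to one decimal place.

5.7 hours

0.05 units/min × 60 min/hr = 3 units/hr
Concentration = 17 units ÷ 102 mL = 0.1666667 units/mL
Rate = 3 units/hr ÷ 0.1666667 units/mL = 18 mL/hr
Duration = 102 mL ÷ 18 mL/hr = 5.666667 hr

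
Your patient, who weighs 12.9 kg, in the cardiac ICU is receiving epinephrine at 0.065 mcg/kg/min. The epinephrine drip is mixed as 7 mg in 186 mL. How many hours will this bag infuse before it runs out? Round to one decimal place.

Dose = 0.065 mcg/kg/min × 12.9 kg = 0.8385 mcg/min
0.8385 mcg/min × 60 min/hr = 50.31 mcg/hr
Concentration = 7 mg ÷ 186 mL = 0.03763441 mg/mL = 37.63441 mcg/mL
Rate = 50.31 mcg/hr ÷ 37.63441 mcg/mL = 1.336809 mL/hr
Duration = 186 mL ÷ 1.336809 mL/hr = 139.1373 hr

139.1 hours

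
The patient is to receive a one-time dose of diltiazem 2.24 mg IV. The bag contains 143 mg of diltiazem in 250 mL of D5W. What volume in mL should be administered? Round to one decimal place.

3.9 mL

Concentration = 143 mg ÷ 250 mL = 0.572 mg/mL
Volume = 2.24 mg ÷ 0.572 mg/mL = 3.916084 mL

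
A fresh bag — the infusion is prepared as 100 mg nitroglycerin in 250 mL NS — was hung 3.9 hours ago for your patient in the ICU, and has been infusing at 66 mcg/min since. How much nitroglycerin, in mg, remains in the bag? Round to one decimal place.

84.6 mg

66 mcg/min × 60 min/hr = 3960 mcg/hr
Concentration = 100 mg ÷ 250 mL = 0.4 mg/mL = 400 mcg/mL
Rate = 3960 mcg/hr ÷ 400 mcg/mL = 9.9 mL/hr
Volume infused = 9.9 mL/hr × 3.9 hr = 38.61 mL
Volume remaining = 250 − 38.61 = 211.39 mL
Drug remaining = 211.39 mL × 400 mcg/mL = 84556 mcg = 84.556 mg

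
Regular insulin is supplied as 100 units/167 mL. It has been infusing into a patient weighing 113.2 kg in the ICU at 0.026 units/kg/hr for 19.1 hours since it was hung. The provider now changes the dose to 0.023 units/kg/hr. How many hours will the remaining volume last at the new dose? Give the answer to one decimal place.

16.8 hours

Initial rate:
Dose = 0.026 units/kg/hr × 113.2 kg = 2.9432 units/hr
Concentration = 100 units ÷ 167 mL = 0.5988024 units/mL
Rate = 2.9432 units/hr ÷ 0.5988024 units/mL = 4.915144 mL/hr
Volume infused so far = 4.915144 mL/hr × 19.1 hr = 93.87925 mL
Volume remaining = 167 − 93.87925 = 73.12075 mL
New rate:
Dose = 0.023 units/kg/hr × 113.2 kg = 2.6036 units/hr
Rate = 2.6036 units/hr ÷ 0.5988024 units/mL = 4.348012 mL/hr
Time remaining = 73.12075 mL ÷ 4.348012 mL/hr = 16.81705 hr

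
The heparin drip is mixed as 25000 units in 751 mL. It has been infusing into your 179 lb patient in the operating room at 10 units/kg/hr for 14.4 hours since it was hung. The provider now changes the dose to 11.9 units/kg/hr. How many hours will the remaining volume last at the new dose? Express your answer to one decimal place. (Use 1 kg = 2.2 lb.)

Initial rate:
Weight = 179 lb ÷ 2.2 lb/kg = 81.36364 kg
Dose = 10 units/kg/hr × 81.36364 kg = 813.6364 units/hr
Concentration = 25000 units ÷ 751 mL = 33.28895 units/mL
Rate = 813.6364 units/hr ÷ 33.28895 units/mL = 24.44164 mL/hr
Volume infused so far = 24.44164 mL/hr × 14.4 hr = 351.9596 mL
Volume remaining = 751 − 351.9596 = 399.0404 mL
New rate:
Dose = 11.9 units/kg/hr × 81.36364 kg = 968.2273 units/hr
Rate = 968.2273 units/hr ÷ 33.28895 units/mL = 29.08555 mL/hr
Time remaining = 399.0404 mL ÷ 29.08555 mL/hr = 13.71954 hr

13.7 hours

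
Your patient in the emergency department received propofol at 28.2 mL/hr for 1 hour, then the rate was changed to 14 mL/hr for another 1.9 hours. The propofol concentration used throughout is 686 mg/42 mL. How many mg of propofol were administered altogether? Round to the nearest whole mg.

Concentration = 686 mg ÷ 42 mL = 16.33333 mg/mL
Stage 1: 28.2 mL/hr × 1 hr = 28.2 mL → 28.2 mL × 16.33333 mg/mL = 460.6 mg
Stage 2: 14 mL/hr × 1.9 hr = 26.6 mL → 26.6 mL × 16.33333 mg/mL = 434.4667 mg
Total = 460.6 + 434.4667 = 895.0667 mg

895 mg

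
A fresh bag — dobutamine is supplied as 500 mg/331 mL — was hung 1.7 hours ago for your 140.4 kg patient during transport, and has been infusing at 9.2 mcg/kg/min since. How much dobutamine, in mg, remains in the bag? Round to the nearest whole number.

Dose = 9.2 mcg/kg/min × 140.4 kg = 1291.68 mcg/min
1291.68 mcg/min × 60 min/hr = 77500.8 mcg/hr
Concentration = 500 mg ÷ 331 mL = 1.510574 mg/mL = 1510.574 mcg/mL
Rate = 77500.8 mcg/hr ÷ 1510.574 mcg/mL = 51.30553 mL/hr
Volume infused = 51.30553 mL/hr × 1.7 hr = 87.2194 mL
Volume remaining = 331 − 87.2194 = 243.7806 mL
Drug remaining = 243.7806 mL × 1510.574 mcg/mL = 368248.6 mcg = 368.2486 mg

368 mg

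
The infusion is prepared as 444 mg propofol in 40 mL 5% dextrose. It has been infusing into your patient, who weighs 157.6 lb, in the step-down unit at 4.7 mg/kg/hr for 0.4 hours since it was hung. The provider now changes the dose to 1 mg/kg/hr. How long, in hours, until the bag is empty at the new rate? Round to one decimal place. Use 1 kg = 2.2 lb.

4.3 hours

Initial rate:
Weight = 157.6 lb ÷ 2.2 lb/kg = 71.63636 kg
Dose = 4.7 mg/kg/hr × 71.63636 kg = 336.6909 mg/hr
Concentration = 444 mg ÷ 40 mL = 11.1 mg/mL
Rate = 336.6909 mg/hr ÷ 11.1 mg/mL = 30.33251 mL/hr
Volume infused so far = 30.33251 mL/hr × 0.4 hr = 12.13301 mL
Volume remaining = 40 − 12.13301 = 27.86699 mL
New rate:
Dose = 1 mg/kg/hr × 71.63636 kg = 71.63636 mg/hr
Rate = 71.63636 mg/hr ÷ 11.1 mg/mL = 6.453726 mL/hr
Time remaining = 27.86699 mL ÷ 6.453726 mL/hr = 4.31797 hr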